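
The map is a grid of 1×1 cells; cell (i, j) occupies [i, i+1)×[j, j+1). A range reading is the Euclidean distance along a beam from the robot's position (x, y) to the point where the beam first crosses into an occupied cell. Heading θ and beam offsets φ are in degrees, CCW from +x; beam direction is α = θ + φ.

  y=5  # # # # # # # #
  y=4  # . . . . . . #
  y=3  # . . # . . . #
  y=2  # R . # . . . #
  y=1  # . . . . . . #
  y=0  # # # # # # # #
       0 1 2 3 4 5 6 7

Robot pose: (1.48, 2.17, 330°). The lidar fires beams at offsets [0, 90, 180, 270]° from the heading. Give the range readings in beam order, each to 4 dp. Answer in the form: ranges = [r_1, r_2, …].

beam 1: φ=0°, α=330°
  cosα=0.8660 sinα=-0.5000 | (1,2) | tMaxX 0.6004 tMaxY 0.3400 | tΔX 1.1547 tΔY 2.0000
    t=0.3400 [y] (1,1)
    t=0.6004 [x] (2,1)
    t=1.7551 [x] (3,1)
    t=2.3400 [y] (3,0) — stop
  → r_1 = 2.3400
beam 2: φ=90°, α=60°
  cosα=0.5000 sinα=0.8660 | (1,2) | tMaxX 1.0400 tMaxY 0.9584 | tΔX 2.0000 tΔY 1.1547
    t=0.9584 [y] (1,3)
    t=1.0400 [x] (2,3)
    t=2.1131 [y] (2,4)
    t=3.0400 [x] (3,4)
    t=3.2678 [y] (3,5) — stop
  → r_2 = 3.2678
beam 3: φ=180°, α=150°
  cosα=-0.8660 sinα=0.5000 | (1,2) | tMaxX 0.5543 tMaxY 1.6600 | tΔX 1.1547 tΔY 2.0000
    t=0.5543 [x] (0,2) — stop
  → r_3 = 0.5543
beam 4: φ=270°, α=240°
  cosα=-0.5000 sinα=-0.8660 | (1,2) | tMaxX 0.9600 tMaxY 0.1963 | tΔX 2.0000 tΔY 1.1547
    t=0.1963 [y] (1,1)
    t=0.9600 [x] (0,1) — stop
  → r_4 = 0.9600

ranges = [2.3400, 3.2678, 0.5543, 0.9600]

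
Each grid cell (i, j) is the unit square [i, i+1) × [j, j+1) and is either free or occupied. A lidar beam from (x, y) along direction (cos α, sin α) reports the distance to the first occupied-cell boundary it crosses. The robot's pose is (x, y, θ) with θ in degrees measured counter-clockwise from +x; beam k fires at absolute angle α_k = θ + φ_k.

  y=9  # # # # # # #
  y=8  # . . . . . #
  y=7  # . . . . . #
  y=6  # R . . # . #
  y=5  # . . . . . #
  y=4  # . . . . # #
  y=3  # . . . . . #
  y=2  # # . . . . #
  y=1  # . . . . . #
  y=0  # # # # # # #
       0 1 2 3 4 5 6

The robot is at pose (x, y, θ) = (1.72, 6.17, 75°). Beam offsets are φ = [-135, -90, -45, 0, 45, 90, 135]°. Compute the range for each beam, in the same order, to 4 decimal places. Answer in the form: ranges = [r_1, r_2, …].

beam 1: φ=-135°, α=300°
  dir = (cos 300°, sin 300°) = (0.5000, -0.8660); from cell (1,6)
  next x-line at t=0.5600, next y-line at t=0.1963; Δt_x=2.0000, Δt_y=1.1547
    y: enter (1,5) at t=0.1963
    x: enter (2,5) at t=0.5600
    y: enter (2,4) at t=1.3510
    y: enter (2,3) at t=2.5057
    x: enter (3,3) at t=2.5600
    y: enter (3,2) at t=3.6604
    x: enter (4,2) at t=4.5600
    y: enter (4,1) at t=4.8151
    y: enter (4,0) at t=5.9698 ← occupied
  → r_1 = 5.9698
beam 2: φ=-90°, α=345°
  dir = (cos 345°, sin 345°) = (0.9659, -0.2588); from cell (1,6)
  next x-line at t=0.2899, next y-line at t=0.6568; Δt_x=1.0353, Δt_y=3.8637
    x: enter (2,6) at t=0.2899
    y: enter (2,5) at t=0.6568
    x: enter (3,5) at t=1.3252
    x: enter (4,5) at t=2.3604
    x: enter (5,5) at t=3.3957
    x: enter (6,5) at t=4.4310 ← occupied
  → r_2 = 4.4310
beam 3: φ=-45°, α=30°
  dir = (cos 30°, sin 30°) = (0.8660, 0.5000); from cell (1,6)
  next x-line at t=0.3233, next y-line at t=1.6600; Δt_x=1.1547, Δt_y=2.0000
    x: enter (2,6) at t=0.3233
    x: enter (3,6) at t=1.4780
    y: enter (3,7) at t=1.6600
    x: enter (4,7) at t=2.6327
    y: enter (4,8) at t=3.6600
    x: enter (5,8) at t=3.7874
    x: enter (6,8) at t=4.9421 ← occupied
  → r_3 = 4.9421
beam 4: φ=0°, α=75°
  dir = (cos 75°, sin 75°) = (0.2588, 0.9659); from cell (1,6)
  next x-line at t=1.0818, next y-line at t=0.8593; Δt_x=3.8637, Δt_y=1.0353
    y: enter (1,7) at t=0.8593
    x: enter (2,7) at t=1.0818
    y: enter (2,8) at t=1.8946
    y: enter (2,9) at t=2.9298 ← occupied
  → r_4 = 2.9298
beam 5: φ=45°, α=120°
  dir = (cos 120°, sin 120°) = (-0.5000, 0.8660); from cell (1,6)
  next x-line at t=1.4400, next y-line at t=0.9584; Δt_x=2.0000, Δt_y=1.1547
    y: enter (1,7) at t=0.9584
    x: enter (0,7) at t=1.4400 ← occupied
  → r_5 = 1.4400
beam 6: φ=90°, α=165°
  dir = (cos 165°, sin 165°) = (-0.9659, 0.2588); from cell (1,6)
  next x-line at t=0.7454, next y-line at t=3.2069; Δt_x=1.0353, Δt_y=3.8637
    x: enter (0,6) at t=0.7454 ← occupied
  → r_6 = 0.7454
beam 7: φ=135°, α=210°
  dir = (cos 210°, sin 210°) = (-0.8660, -0.5000); from cell (1,6)
  next x-line at t=0.8314, next y-line at t=0.3400; Δt_x=1.1547, Δt_y=2.0000
    y: enter (1,5) at t=0.3400
    x: enter (0,5) at t=0.8314 ← occupied
  → r_7 = 0.8314

ranges = [5.9698, 4.4310, 4.9421, 2.9298, 1.4400, 0.7454, 0.8314]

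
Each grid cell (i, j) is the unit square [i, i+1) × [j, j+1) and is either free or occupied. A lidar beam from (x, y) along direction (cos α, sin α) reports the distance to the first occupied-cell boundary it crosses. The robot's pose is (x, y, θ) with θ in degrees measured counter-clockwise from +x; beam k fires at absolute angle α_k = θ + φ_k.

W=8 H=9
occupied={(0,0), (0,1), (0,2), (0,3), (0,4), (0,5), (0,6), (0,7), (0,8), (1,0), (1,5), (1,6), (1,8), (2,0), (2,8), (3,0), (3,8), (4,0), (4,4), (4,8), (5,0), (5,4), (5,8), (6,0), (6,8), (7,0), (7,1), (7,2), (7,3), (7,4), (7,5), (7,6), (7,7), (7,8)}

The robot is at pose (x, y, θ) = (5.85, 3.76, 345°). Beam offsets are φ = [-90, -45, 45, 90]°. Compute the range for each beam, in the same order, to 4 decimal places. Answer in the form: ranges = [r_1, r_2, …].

ranges = [2.8574, 2.3000, 1.3279, 0.2485]

beam 1: φ=-90°, α=255°
  direction (-0.2588, -0.9659); cell (5,3); t to first gridline: x 3.2841, y 0.7868 (then +3.8637 / +1.0353)
    (5,2) via y @ 0.7868
    (5,1) via y @ 1.8221
    (5,0) via y @ 2.8574  # hit
  → r_1 = 2.8574
beam 2: φ=-45°, α=300°
  direction (0.5000, -0.8660); cell (5,3); t to first gridline: x 0.3000, y 0.8776 (then +2.0000 / +1.1547)
    (6,3) via x @ 0.3000
    (6,2) via y @ 0.8776
    (6,1) via y @ 2.0323
    (7,1) via x @ 2.3000  # hit
  → r_2 = 2.3000
beam 3: φ=45°, α=30°
  direction (0.8660, 0.5000); cell (5,3); t to first gridline: x 0.1732, y 0.4800 (then +1.1547 / +2.0000)
    (6,3) via x @ 0.1732
    (6,4) via y @ 0.4800
    (7,4) via x @ 1.3279  # hit
  → r_3 = 1.3279
beam 4: φ=90°, α=75°
  direction (0.2588, 0.9659); cell (5,3); t to first gridline: x 0.5796, y 0.2485 (then +3.8637 / +1.0353)
    (5,4) via y @ 0.2485  # hit
  → r_4 = 0.2485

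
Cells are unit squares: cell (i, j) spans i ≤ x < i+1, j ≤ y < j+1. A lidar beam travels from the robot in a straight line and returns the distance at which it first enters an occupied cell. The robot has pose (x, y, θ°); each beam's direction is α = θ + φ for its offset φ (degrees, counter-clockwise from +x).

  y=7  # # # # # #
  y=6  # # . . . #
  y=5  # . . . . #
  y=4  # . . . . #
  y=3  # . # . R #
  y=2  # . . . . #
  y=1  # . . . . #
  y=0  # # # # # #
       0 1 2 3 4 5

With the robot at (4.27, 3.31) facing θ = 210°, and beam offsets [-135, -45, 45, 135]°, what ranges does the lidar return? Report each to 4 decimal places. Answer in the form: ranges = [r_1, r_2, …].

ranges = [2.8205, 1.3148, 2.3915, 0.7558]

beam 1: φ=-135°, α=75°
  d=(0.2588,0.9659)  start (4,3)  tX=2.8205 tY=0.7143  stride 1/|dx|=3.8637 1/|dy|=1.0353
    cross y-line → (4,4), t=0.7143
    cross y-line → (4,5), t=1.7496
    cross y-line → (4,6), t=2.7849
    cross x-line → (5,6), t=2.8205 (wall)
  → r_1 = 2.8205
beam 2: φ=-45°, α=165°
  d=(-0.9659,0.2588)  start (4,3)  tX=0.2795 tY=2.6660  stride 1/|dx|=1.0353 1/|dy|=3.8637
    cross x-line → (3,3), t=0.2795
    cross x-line → (2,3), t=1.3148 (wall)
  → r_2 = 1.3148
beam 3: φ=45°, α=255°
  d=(-0.2588,-0.9659)  start (4,3)  tX=1.0432 tY=0.3209  stride 1/|dx|=3.8637 1/|dy|=1.0353
    cross y-line → (4,2), t=0.3209
    cross x-line → (3,2), t=1.0432
    cross y-line → (3,1), t=1.3562
    cross y-line → (3,0), t=2.3915 (wall)
  → r_3 = 2.3915
beam 4: φ=135°, α=345°
  d=(0.9659,-0.2588)  start (4,3)  tX=0.7558 tY=1.1977  stride 1/|dx|=1.0353 1/|dy|=3.8637
    cross x-line → (5,3), t=0.7558 (wall)
  → r_4 = 0.7558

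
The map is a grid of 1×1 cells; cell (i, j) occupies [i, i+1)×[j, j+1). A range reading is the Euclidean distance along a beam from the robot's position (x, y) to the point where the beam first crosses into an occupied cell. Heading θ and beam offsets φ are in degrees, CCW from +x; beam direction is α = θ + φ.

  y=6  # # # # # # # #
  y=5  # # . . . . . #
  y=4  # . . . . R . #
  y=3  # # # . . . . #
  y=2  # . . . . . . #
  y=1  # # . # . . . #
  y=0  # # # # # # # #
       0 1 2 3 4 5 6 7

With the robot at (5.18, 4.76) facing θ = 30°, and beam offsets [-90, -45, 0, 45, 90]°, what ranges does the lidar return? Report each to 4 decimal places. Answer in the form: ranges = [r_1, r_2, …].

beam 1: φ=-90°, α=300°
  direction (0.5000, -0.8660); cell (5,4); t to first gridline: x 1.6400, y 0.8776 (then +2.0000 / +1.1547)
    (5,3) via y @ 0.8776
    (6,3) via x @ 1.6400
    (6,2) via y @ 2.0323
    (6,1) via y @ 3.1870
    (7,1) via x @ 3.6400  # hit
  → r_1 = 3.6400
beam 2: φ=-45°, α=345°
  direction (0.9659, -0.2588); cell (5,4); t to first gridline: x 0.8489, y 2.9364 (then +1.0353 / +3.8637)
    (6,4) via x @ 0.8489
    (7,4) via x @ 1.8842  # hit
  → r_2 = 1.8842
beam 3: φ=0°, α=30°
  direction (0.8660, 0.5000); cell (5,4); t to first gridline: x 0.9469, y 0.4800 (then +1.1547 / +2.0000)
    (5,5) via y @ 0.4800
    (6,5) via x @ 0.9469
    (7,5) via x @ 2.1016  # hit
  → r_3 = 2.1016
beam 4: φ=45°, α=75°
  direction (0.2588, 0.9659); cell (5,4); t to first gridline: x 3.1682, y 0.2485 (then +3.8637 / +1.0353)
    (5,5) via y @ 0.2485
    (5,6) via y @ 1.2837  # hit
  → r_4 = 1.2837
beam 5: φ=90°, α=120°
  direction (-0.5000, 0.8660); cell (5,4); t to first gridline: x 0.3600, y 0.2771 (then +2.0000 / +1.1547)
    (5,5) via y @ 0.2771
    (4,5) via x @ 0.3600
    (4,6) via y @ 1.4318  # hit
  → r_5 = 1.4318

ranges = [3.6400, 1.8842, 2.1016, 1.2837, 1.4318]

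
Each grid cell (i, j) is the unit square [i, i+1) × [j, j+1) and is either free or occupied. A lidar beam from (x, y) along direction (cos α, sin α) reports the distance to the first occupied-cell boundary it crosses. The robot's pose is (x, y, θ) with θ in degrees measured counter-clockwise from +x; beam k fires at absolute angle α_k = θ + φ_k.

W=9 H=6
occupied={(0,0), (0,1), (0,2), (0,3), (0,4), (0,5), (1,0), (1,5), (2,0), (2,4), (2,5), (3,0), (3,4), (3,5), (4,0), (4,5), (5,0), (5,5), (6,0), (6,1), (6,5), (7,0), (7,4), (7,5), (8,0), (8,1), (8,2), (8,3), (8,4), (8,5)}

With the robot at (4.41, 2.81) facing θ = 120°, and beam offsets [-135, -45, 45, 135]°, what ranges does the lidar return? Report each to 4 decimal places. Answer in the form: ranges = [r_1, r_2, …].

ranges = [3.7166, 2.2673, 3.5303, 1.8738]

beam 1: φ=-135°, α=345°
  cosα=0.9659 sinα=-0.2588 | (4,2) | tMaxX 0.6108 tMaxY 3.1296 | tΔX 1.0353 tΔY 3.8637
    t=0.6108 [x] (5,2)
    t=1.6461 [x] (6,2)
    t=2.6814 [x] (7,2)
    t=3.1296 [y] (7,1)
    t=3.7166 [x] (8,1) — stop
  → r_1 = 3.7166
beam 2: φ=-45°, α=75°
  cosα=0.2588 sinα=0.9659 | (4,2) | tMaxX 2.2796 tMaxY 0.1967 | tΔX 3.8637 tΔY 1.0353
    t=0.1967 [y] (4,3)
    t=1.2320 [y] (4,4)
    t=2.2673 [y] (4,5) — stop
  → r_2 = 2.2673
beam 3: φ=45°, α=165°
  cosα=-0.9659 sinα=0.2588 | (4,2) | tMaxX 0.4245 tMaxY 0.7341 | tΔX 1.0353 tΔY 3.8637
    t=0.4245 [x] (3,2)
    t=0.7341 [y] (3,3)
    t=1.4597 [x] (2,3)
    t=2.4950 [x] (1,3)
    t=3.5303 [x] (0,3) — stop
  → r_3 = 3.5303
beam 4: φ=135°, α=255°
  cosα=-0.2588 sinα=-0.9659 | (4,2) | tMaxX 1.5841 tMaxY 0.8386 | tΔX 3.8637 tΔY 1.0353
    t=0.8386 [y] (4,1)
    t=1.5841 [x] (3,1)
    t=1.8738 [y] (3,0) — stop
  → r_4 = 1.8738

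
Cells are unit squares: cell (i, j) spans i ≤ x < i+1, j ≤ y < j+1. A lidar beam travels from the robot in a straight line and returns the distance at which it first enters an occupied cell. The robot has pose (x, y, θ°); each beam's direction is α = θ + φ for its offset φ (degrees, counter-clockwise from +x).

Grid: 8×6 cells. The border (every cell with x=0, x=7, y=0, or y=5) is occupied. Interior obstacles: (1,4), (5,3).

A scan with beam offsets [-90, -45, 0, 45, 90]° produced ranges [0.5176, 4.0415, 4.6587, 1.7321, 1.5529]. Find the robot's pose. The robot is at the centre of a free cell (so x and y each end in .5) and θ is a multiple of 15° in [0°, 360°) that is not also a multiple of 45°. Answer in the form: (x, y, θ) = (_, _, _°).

(x, y, θ) = (5.5, 2.5, 195°)

Candidates: 22 free-cell centres × 16 headings = 352 poses. Raycast each; keep the one whose scan matches to 4 dp.
  (5.5, 4.5, 75°): beam 1 = 1.5529 ≠ 0.5176 ✗
  (3.5, 1.5, 105°): beam 1 = 3.6235 ≠ 0.5176 ✗
  (4.5, 2.5, 150°): beam 1 = 1.0000 ≠ 0.5176 ✗
  (2.5, 3.5, 60°): beam 1 = 5.0000 ≠ 0.5176 ✗
  …
  (5.5, 2.5, 195°): r_1=0.5176, r_2=4.0415, r_3=4.6587, r_4=1.7321, r_5=1.5529 — all match ✓
Unique over the lattice → pose = (5.5, 2.5, 195°).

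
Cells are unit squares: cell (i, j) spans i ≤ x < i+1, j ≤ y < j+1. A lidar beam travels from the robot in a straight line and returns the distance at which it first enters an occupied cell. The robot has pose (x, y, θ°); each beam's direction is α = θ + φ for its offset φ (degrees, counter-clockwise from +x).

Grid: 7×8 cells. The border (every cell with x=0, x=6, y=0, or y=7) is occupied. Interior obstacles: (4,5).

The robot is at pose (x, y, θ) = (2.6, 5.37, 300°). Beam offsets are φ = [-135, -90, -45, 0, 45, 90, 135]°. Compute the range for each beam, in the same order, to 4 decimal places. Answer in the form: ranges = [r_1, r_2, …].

beam 1: φ=-135°, α=165°
  dir = (cos 165°, sin 165°) = (-0.9659, 0.2588); from cell (2,5)
  next x-line at t=0.6212, next y-line at t=2.4341; Δt_x=1.0353, Δt_y=3.8637
    x: enter (1,5) at t=0.6212
    x: enter (0,5) at t=1.6564 ← occupied
  → r_1 = 1.6564
beam 2: φ=-90°, α=210°
  dir = (cos 210°, sin 210°) = (-0.8660, -0.5000); from cell (2,5)
  next x-line at t=0.6928, next y-line at t=0.7400; Δt_x=1.1547, Δt_y=2.0000
    x: enter (1,5) at t=0.6928
    y: enter (1,4) at t=0.7400
    x: enter (0,4) at t=1.8475 ← occupied
  → r_2 = 1.8475
beam 3: φ=-45°, α=255°
  dir = (cos 255°, sin 255°) = (-0.2588, -0.9659); from cell (2,5)
  next x-line at t=2.3182, next y-line at t=0.3831; Δt_x=3.8637, Δt_y=1.0353
    y: enter (2,4) at t=0.3831
    y: enter (2,3) at t=1.4183
    x: enter (1,3) at t=2.3182
    y: enter (1,2) at t=2.4536
    y: enter (1,1) at t=3.4889
    y: enter (1,0) at t=4.5242 ← occupied
  → r_3 = 4.5242
beam 4: φ=0°, α=300°
  dir = (cos 300°, sin 300°) = (0.5000, -0.8660); from cell (2,5)
  next x-line at t=0.8000, next y-line at t=0.4272; Δt_x=2.0000, Δt_y=1.1547
    y: enter (2,4) at t=0.4272
    x: enter (3,4) at t=0.8000
    y: enter (3,3) at t=1.5819
    y: enter (3,2) at t=2.7366
    x: enter (4,2) at t=2.8000
    y: enter (4,1) at t=3.8913
    x: enter (5,1) at t=4.8000
    y: enter (5,0) at t=5.0460 ← occupied
  → r_4 = 5.0460
beam 5: φ=45°, α=345°
  dir = (cos 345°, sin 345°) = (0.9659, -0.2588); from cell (2,5)
  next x-line at t=0.4141, next y-line at t=1.4296; Δt_x=1.0353, Δt_y=3.8637
    x: enter (3,5) at t=0.4141
    y: enter (3,4) at t=1.4296
    x: enter (4,4) at t=1.4494
    x: enter (5,4) at t=2.4847
    x: enter (6,4) at t=3.5199 ← occupied
  → r_5 = 3.5199
beam 6: φ=90°, α=30°
  dir = (cos 30°, sin 30°) = (0.8660, 0.5000); from cell (2,5)
  next x-line at t=0.4619, next y-line at t=1.2600; Δt_x=1.1547, Δt_y=2.0000
    x: enter (3,5) at t=0.4619
    y: enter (3,6) at t=1.2600
    x: enter (4,6) at t=1.6166
    x: enter (5,6) at t=2.7713
    y: enter (5,7) at t=3.2600 ← occupied
  → r_6 = 3.2600
beam 7: φ=135°, α=75°
  dir = (cos 75°, sin 75°) = (0.2588, 0.9659); from cell (2,5)
  next x-line at t=1.5455, next y-line at t=0.6522; Δt_x=3.8637, Δt_y=1.0353
    y: enter (2,6) at t=0.6522
    x: enter (3,6) at t=1.5455
    y: enter (3,7) at t=1.6875 ← occupied
  → r_7 = 1.6875

ranges = [1.6564, 1.8475, 4.5242, 5.0460, 3.5199, 3.2600, 1.6875]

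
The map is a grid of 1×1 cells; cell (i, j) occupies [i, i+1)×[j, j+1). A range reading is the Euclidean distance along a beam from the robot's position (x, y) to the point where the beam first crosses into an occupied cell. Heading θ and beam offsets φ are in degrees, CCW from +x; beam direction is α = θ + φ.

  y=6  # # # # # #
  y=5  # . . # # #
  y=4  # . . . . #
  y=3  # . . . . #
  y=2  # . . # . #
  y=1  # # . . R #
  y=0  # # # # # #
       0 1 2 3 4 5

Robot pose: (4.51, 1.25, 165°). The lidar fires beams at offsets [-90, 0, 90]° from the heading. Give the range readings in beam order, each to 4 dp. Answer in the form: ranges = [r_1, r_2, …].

beam 1: φ=-90°, α=75°
  cosα=0.2588 sinα=0.9659 | (4,1) | tMaxX 1.8932 tMaxY 0.7765 | tΔX 3.8637 tΔY 1.0353
    t=0.7765 [y] (4,2)
    t=1.8117 [y] (4,3)
    t=1.8932 [x] (5,3) — stop
  → r_1 = 1.8932
beam 2: φ=0°, α=165°
  cosα=-0.9659 sinα=0.2588 | (4,1) | tMaxX 0.5280 tMaxY 2.8978 | tΔX 1.0353 tΔY 3.8637
    t=0.5280 [x] (3,1)
    t=1.5633 [x] (2,1)
    t=2.5985 [x] (1,1) — stop
  → r_2 = 2.5985
beam 3: φ=90°, α=255°
  cosα=-0.2588 sinα=-0.9659 | (4,1) | tMaxX 1.9705 tMaxY 0.2588 | tΔX 3.8637 tΔY 1.0353
    t=0.2588 [y] (4,0) — stop
  → r_3 = 0.2588

ranges = [1.8932, 2.5985, 0.2588]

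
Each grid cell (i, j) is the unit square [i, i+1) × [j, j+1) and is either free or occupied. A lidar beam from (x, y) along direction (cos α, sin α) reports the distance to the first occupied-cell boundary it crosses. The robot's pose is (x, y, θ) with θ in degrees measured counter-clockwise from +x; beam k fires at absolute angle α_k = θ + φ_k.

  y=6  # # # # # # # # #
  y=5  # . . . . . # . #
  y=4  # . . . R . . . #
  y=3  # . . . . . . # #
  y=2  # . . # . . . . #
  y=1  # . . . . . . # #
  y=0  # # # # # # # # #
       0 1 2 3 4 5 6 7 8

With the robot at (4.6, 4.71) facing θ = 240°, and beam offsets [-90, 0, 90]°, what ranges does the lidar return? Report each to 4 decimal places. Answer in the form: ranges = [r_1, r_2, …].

ranges = [2.5800, 1.9745, 2.7713]

beam 1: φ=-90°, α=150°
  direction (-0.8660, 0.5000); cell (4,4); t to first gridline: x 0.6928, y 0.5800 (then +1.1547 / +2.0000)
    (4,5) via y @ 0.5800
    (3,5) via x @ 0.6928
    (2,5) via x @ 1.8475
    (2,6) via y @ 2.5800  # hit
  → r_1 = 2.5800
beam 2: φ=0°, α=240°
  direction (-0.5000, -0.8660); cell (4,4); t to first gridline: x 1.2000, y 0.8198 (then +2.0000 / +1.1547)
    (4,3) via y @ 0.8198
    (3,3) via x @ 1.2000
    (3,2) via y @ 1.9745  # hit
  → r_2 = 1.9745
beam 3: φ=90°, α=330°
  direction (0.8660, -0.5000); cell (4,4); t to first gridline: x 0.4619, y 1.4200 (then +1.1547 / +2.0000)
    (5,4) via x @ 0.4619
    (5,3) via y @ 1.4200
    (6,3) via x @ 1.6166
    (7,3) via x @ 2.7713  # hit
  → r_3 = 2.7713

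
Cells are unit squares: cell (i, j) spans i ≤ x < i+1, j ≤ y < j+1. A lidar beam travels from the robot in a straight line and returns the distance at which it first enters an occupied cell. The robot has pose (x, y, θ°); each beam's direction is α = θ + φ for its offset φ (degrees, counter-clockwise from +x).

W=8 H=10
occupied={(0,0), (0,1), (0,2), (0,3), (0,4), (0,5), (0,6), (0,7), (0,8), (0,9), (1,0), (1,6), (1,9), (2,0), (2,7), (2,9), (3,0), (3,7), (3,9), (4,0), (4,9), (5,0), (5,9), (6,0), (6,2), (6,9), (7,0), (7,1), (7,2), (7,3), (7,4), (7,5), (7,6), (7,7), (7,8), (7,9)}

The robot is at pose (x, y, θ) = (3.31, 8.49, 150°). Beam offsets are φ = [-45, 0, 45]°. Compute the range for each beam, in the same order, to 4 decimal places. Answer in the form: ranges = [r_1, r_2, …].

ranges = [0.5280, 1.0200, 2.3915]

beam 1: φ=-45°, α=105°
  direction (-0.2588, 0.9659); cell (3,8); t to first gridline: x 1.1977, y 0.5280 (then +3.8637 / +1.0353)
    (3,9) via y @ 0.5280  # hit
  → r_1 = 0.5280
beam 2: φ=0°, α=150°
  direction (-0.8660, 0.5000); cell (3,8); t to first gridline: x 0.3580, y 1.0200 (then +1.1547 / +2.0000)
    (2,8) via x @ 0.3580
    (2,9) via y @ 1.0200  # hit
  → r_2 = 1.0200
beam 3: φ=45°, α=195°
  direction (-0.9659, -0.2588); cell (3,8); t to first gridline: x 0.3209, y 1.8932 (then +1.0353 / +3.8637)
    (2,8) via x @ 0.3209
    (1,8) via x @ 1.3562
    (1,7) via y @ 1.8932
    (0,7) via x @ 2.3915  # hit
  → r_3 = 2.3915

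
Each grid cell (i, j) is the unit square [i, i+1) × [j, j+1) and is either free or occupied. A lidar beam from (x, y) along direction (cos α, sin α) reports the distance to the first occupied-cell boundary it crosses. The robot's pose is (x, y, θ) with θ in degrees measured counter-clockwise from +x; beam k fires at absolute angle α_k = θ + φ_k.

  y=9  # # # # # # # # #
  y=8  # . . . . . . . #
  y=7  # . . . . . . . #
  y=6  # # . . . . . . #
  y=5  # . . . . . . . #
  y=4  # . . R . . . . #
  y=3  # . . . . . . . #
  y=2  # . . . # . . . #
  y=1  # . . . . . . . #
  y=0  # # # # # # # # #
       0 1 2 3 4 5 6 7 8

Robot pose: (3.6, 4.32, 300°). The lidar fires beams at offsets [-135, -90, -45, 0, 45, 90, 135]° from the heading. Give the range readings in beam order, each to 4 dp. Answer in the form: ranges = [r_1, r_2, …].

ranges = [2.6917, 3.0022, 3.4371, 1.5242, 4.5552, 5.0807, 4.8451]

beam 1: φ=-135°, α=165°
  d=(-0.9659,0.2588)  start (3,4)  tX=0.6212 tY=2.6273  stride 1/|dx|=1.0353 1/|dy|=3.8637
    cross x-line → (2,4), t=0.6212
    cross x-line → (1,4), t=1.6564
    cross y-line → (1,5), t=2.6273
    cross x-line → (0,5), t=2.6917 (wall)
  → r_1 = 2.6917
beam 2: φ=-90°, α=210°
  d=(-0.8660,-0.5000)  start (3,4)  tX=0.6928 tY=0.6400  stride 1/|dx|=1.1547 1/|dy|=2.0000
    cross y-line → (3,3), t=0.6400
    cross x-line → (2,3), t=0.6928
    cross x-line → (1,3), t=1.8475
    cross y-line → (1,2), t=2.6400
    cross x-line → (0,2), t=3.0022 (wall)
  → r_2 = 3.0022
beam 3: φ=-45°, α=255°
  d=(-0.2588,-0.9659)  start (3,4)  tX=2.3182 tY=0.3313  stride 1/|dx|=3.8637 1/|dy|=1.0353
    cross y-line → (3,3), t=0.3313
    cross y-line → (3,2), t=1.3666
    cross x-line → (2,2), t=2.3182
    cross y-line → (2,1), t=2.4018
    cross y-line → (2,0), t=3.4371 (wall)
  → r_3 = 3.4371
beam 4: φ=0°, α=300°
  d=(0.5000,-0.8660)  start (3,4)  tX=0.8000 tY=0.3695  stride 1/|dx|=2.0000 1/|dy|=1.1547
    cross y-line → (3,3), t=0.3695
    cross x-line → (4,3), t=0.8000
    cross y-line → (4,2), t=1.5242 (wall)
  → r_4 = 1.5242
beam 5: φ=45°, α=345°
  d=(0.9659,-0.2588)  start (3,4)  tX=0.4141 tY=1.2364  stride 1/|dx|=1.0353 1/|dy|=3.8637
    cross x-line → (4,4), t=0.4141
    cross y-line → (4,3), t=1.2364
    cross x-line → (5,3), t=1.4494
    cross x-line → (6,3), t=2.4847
    cross x-line → (7,3), t=3.5199
    cross x-line → (8,3), t=4.5552 (wall)
  → r_5 = 4.5552
beam 6: φ=90°, α=30°
  d=(0.8660,0.5000)  start (3,4)  tX=0.4619 tY=1.3600  stride 1/|dx|=1.1547 1/|dy|=2.0000
    cross x-line → (4,4), t=0.4619
    cross y-line → (4,5), t=1.3600
    cross x-line → (5,5), t=1.6166
    cross x-line → (6,5), t=2.7713
    cross y-line → (6,6), t=3.3600
    cross x-line → (7,6), t=3.9260
    cross x-line → (8,6), t=5.0807 (wall)
  → r_6 = 5.0807
beam 7: φ=135°, α=75°
  d=(0.2588,0.9659)  start (3,4)  tX=1.5455 tY=0.7040  stride 1/|dx|=3.8637 1/|dy|=1.0353
    cross y-line → (3,5), t=0.7040
    cross x-line → (4,5), t=1.5455
    cross y-line → (4,6), t=1.7393
    cross y-line → (4,7), t=2.7745
    cross y-line → (4,8), t=3.8098
    cross y-line → (4,9), t=4.8451 (wall)
  → r_7 = 4.8451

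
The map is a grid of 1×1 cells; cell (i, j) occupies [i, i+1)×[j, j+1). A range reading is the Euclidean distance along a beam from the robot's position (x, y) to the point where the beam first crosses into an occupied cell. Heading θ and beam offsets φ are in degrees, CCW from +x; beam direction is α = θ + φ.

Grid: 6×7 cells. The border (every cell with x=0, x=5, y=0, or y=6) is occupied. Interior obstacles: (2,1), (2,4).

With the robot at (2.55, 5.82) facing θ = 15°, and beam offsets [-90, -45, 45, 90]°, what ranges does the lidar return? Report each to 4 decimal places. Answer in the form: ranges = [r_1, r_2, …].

beam 1: φ=-90°, α=285°
  dir = (cos 285°, sin 285°) = (0.2588, -0.9659); from cell (2,5)
  next x-line at t=1.7387, next y-line at t=0.8489; Δt_x=3.8637, Δt_y=1.0353
    y: enter (2,4) at t=0.8489 ← occupied
  → r_1 = 0.8489
beam 2: φ=-45°, α=330°
  dir = (cos 330°, sin 330°) = (0.8660, -0.5000); from cell (2,5)
  next x-line at t=0.5196, next y-line at t=1.6400; Δt_x=1.1547, Δt_y=2.0000
    x: enter (3,5) at t=0.5196
    y: enter (3,4) at t=1.6400
    x: enter (4,4) at t=1.6743
    x: enter (5,4) at t=2.8290 ← occupied
  → r_2 = 2.8290
beam 3: φ=45°, α=60°
  dir = (cos 60°, sin 60°) = (0.5000, 0.8660); from cell (2,5)
  next x-line at t=0.9000, next y-line at t=0.2078; Δt_x=2.0000, Δt_y=1.1547
    y: enter (2,6) at t=0.2078 ← occupied
  → r_3 = 0.2078
beam 4: φ=90°, α=105°
  dir = (cos 105°, sin 105°) = (-0.2588, 0.9659); from cell (2,5)
  next x-line at t=2.1250, next y-line at t=0.1863; Δt_x=3.8637, Δt_y=1.0353
    y: enter (2,6) at t=0.1863 ← occupied
  → r_4 = 0.1863

ranges = [0.8489, 2.8290, 0.2078, 0.1863]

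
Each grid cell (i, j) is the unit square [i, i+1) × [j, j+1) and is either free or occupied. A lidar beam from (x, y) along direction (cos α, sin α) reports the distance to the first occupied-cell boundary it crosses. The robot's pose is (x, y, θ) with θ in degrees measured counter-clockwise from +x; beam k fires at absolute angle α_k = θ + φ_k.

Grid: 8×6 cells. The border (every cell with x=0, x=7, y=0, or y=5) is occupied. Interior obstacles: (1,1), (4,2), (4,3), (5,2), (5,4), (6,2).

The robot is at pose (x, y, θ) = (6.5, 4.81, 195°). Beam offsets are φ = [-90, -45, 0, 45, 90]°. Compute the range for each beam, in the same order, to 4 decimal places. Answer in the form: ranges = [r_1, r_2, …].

ranges = [0.1967, 0.3800, 0.5176, 2.0900, 1.8738]

beam 1: φ=-90°, α=105°
  d=(-0.2588,0.9659)  start (6,4)  tX=1.9319 tY=0.1967  stride 1/|dx|=3.8637 1/|dy|=1.0353
    cross y-line → (6,5), t=0.1967 (wall)
  → r_1 = 0.1967
beam 2: φ=-45°, α=150°
  d=(-0.8660,0.5000)  start (6,4)  tX=0.5774 tY=0.3800  stride 1/|dx|=1.1547 1/|dy|=2.0000
    cross y-line → (6,5), t=0.3800 (wall)
  → r_2 = 0.3800
beam 3: φ=0°, α=195°
  d=(-0.9659,-0.2588)  start (6,4)  tX=0.5176 tY=3.1296  stride 1/|dx|=1.0353 1/|dy|=3.8637
    cross x-line → (5,4), t=0.5176 (wall)
  → r_3 = 0.5176
beam 4: φ=45°, α=240°
  d=(-0.5000,-0.8660)  start (6,4)  tX=1.0000 tY=0.9353  stride 1/|dx|=2.0000 1/|dy|=1.1547
    cross y-line → (6,3), t=0.9353
    cross x-line → (5,3), t=1.0000
    cross y-line → (5,2), t=2.0900 (wall)
  → r_4 = 2.0900
beam 5: φ=90°, α=285°
  d=(0.2588,-0.9659)  start (6,4)  tX=1.9319 tY=0.8386  stride 1/|dx|=3.8637 1/|dy|=1.0353
    cross y-line → (6,3), t=0.8386
    cross y-line → (6,2), t=1.8738 (wall)
  → r_5 = 1.8738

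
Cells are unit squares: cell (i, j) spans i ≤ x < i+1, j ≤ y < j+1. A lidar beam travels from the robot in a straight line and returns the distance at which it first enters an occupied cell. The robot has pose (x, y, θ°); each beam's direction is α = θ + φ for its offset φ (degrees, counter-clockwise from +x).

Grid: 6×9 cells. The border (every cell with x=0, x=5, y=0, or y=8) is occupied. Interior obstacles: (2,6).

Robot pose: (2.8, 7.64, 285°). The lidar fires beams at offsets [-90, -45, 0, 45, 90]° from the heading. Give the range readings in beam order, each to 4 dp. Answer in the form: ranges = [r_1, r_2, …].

ranges = [1.8635, 0.7390, 0.6626, 2.5403, 1.3909]

beam 1: φ=-90°, α=195°
  cosα=-0.9659 sinα=-0.2588 | (2,7) | tMaxX 0.8282 tMaxY 2.4728 | tΔX 1.0353 tΔY 3.8637
    t=0.8282 [x] (1,7)
    t=1.8635 [x] (0,7) — stop
  → r_1 = 1.8635
beam 2: φ=-45°, α=240°
  cosα=-0.5000 sinα=-0.8660 | (2,7) | tMaxX 1.6000 tMaxY 0.7390 | tΔX 2.0000 tΔY 1.1547
    t=0.7390 [y] (2,6) — stop
  → r_2 = 0.7390
beam 3: φ=0°, α=285°
  cosα=0.2588 sinα=-0.9659 | (2,7) | tMaxX 0.7727 tMaxY 0.6626 | tΔX 3.8637 tΔY 1.0353
    t=0.6626 [y] (2,6) — stop
  → r_3 = 0.6626
beam 4: φ=45°, α=330°
  cosα=0.8660 sinα=-0.5000 | (2,7) | tMaxX 0.2309 tMaxY 1.2800 | tΔX 1.1547 tΔY 2.0000
    t=0.2309 [x] (3,7)
    t=1.2800 [y] (3,6)
    t=1.3856 [x] (4,6)
    t=2.5403 [x] (5,6) — stop
  → r_4 = 2.5403
beam 5: φ=90°, α=15°
  cosα=0.9659 sinα=0.2588 | (2,7) | tMaxX 0.2071 tMaxY 1.3909 | tΔX 1.0353 tΔY 3.8637
    t=0.2071 [x] (3,7)
    t=1.2423 [x] (4,7)
    t=1.3909 [y] (4,8) — stop
  → r_5 = 1.3909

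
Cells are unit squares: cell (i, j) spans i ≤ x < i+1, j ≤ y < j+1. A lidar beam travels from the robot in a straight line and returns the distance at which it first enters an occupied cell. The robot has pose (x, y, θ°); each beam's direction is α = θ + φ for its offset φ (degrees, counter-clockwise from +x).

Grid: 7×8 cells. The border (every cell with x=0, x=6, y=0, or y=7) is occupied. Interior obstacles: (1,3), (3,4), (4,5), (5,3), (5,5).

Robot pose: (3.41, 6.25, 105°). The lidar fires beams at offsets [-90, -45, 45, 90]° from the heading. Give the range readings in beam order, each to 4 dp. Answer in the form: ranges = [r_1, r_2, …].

beam 1: φ=-90°, α=15°
  cosα=0.9659 sinα=0.2588 | (3,6) | tMaxX 0.6108 tMaxY 2.8978 | tΔX 1.0353 tΔY 3.8637
    t=0.6108 [x] (4,6)
    t=1.6461 [x] (5,6)
    t=2.6814 [x] (6,6) — stop
  → r_1 = 2.6814
beam 2: φ=-45°, α=60°
  cosα=0.5000 sinα=0.8660 | (3,6) | tMaxX 1.1800 tMaxY 0.8660 | tΔX 2.0000 tΔY 1.1547
    t=0.8660 [y] (3,7) — stop
  → r_2 = 0.8660
beam 3: φ=45°, α=150°
  cosα=-0.8660 sinα=0.5000 | (3,6) | tMaxX 0.4734 tMaxY 1.5000 | tΔX 1.1547 tΔY 2.0000
    t=0.4734 [x] (2,6)
    t=1.5000 [y] (2,7) — stop
  → r_3 = 1.5000
beam 4: φ=90°, α=195°
  cosα=-0.9659 sinα=-0.2588 | (3,6) | tMaxX 0.4245 tMaxY 0.9659 | tΔX 1.0353 tΔY 3.8637
    t=0.4245 [x] (2,6)
    t=0.9659 [y] (2,5)
    t=1.4597 [x] (1,5)
    t=2.4950 [x] (0,5) — stop
  → r_4 = 2.4950

ranges = [2.6814, 0.8660, 1.5000, 2.4950]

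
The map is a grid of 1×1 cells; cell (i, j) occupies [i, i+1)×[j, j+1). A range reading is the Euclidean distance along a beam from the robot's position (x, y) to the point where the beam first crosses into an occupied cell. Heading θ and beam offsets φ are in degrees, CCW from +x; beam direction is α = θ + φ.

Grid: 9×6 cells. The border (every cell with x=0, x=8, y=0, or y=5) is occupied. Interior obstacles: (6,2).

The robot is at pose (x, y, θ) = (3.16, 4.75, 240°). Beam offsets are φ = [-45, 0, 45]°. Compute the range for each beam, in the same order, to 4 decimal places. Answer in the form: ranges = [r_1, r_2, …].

ranges = [2.2362, 4.3200, 3.8823]

beam 1: φ=-45°, α=195°
  cosα=-0.9659 sinα=-0.2588 | (3,4) | tMaxX 0.1656 tMaxY 2.8978 | tΔX 1.0353 tΔY 3.8637
    t=0.1656 [x] (2,4)
    t=1.2009 [x] (1,4)
    t=2.2362 [x] (0,4) — stop
  → r_1 = 2.2362
beam 2: φ=0°, α=240°
  cosα=-0.5000 sinα=-0.8660 | (3,4) | tMaxX 0.3200 tMaxY 0.8660 | tΔX 2.0000 tΔY 1.1547
    t=0.3200 [x] (2,4)
    t=0.8660 [y] (2,3)
    t=2.0207 [y] (2,2)
    t=2.3200 [x] (1,2)
    t=3.1754 [y] (1,1)
    t=4.3200 [x] (0,1) — stop
  → r_2 = 4.3200
beam 3: φ=45°, α=285°
  cosα=0.2588 sinα=-0.9659 | (3,4) | tMaxX 3.2455 tMaxY 0.7765 | tΔX 3.8637 tΔY 1.0353
    t=0.7765 [y] (3,3)
    t=1.8117 [y] (3,2)
    t=2.8470 [y] (3,1)
    t=3.2455 [x] (4,1)
    t=3.8823 [y] (4,0) — stop
  → r_3 = 3.8823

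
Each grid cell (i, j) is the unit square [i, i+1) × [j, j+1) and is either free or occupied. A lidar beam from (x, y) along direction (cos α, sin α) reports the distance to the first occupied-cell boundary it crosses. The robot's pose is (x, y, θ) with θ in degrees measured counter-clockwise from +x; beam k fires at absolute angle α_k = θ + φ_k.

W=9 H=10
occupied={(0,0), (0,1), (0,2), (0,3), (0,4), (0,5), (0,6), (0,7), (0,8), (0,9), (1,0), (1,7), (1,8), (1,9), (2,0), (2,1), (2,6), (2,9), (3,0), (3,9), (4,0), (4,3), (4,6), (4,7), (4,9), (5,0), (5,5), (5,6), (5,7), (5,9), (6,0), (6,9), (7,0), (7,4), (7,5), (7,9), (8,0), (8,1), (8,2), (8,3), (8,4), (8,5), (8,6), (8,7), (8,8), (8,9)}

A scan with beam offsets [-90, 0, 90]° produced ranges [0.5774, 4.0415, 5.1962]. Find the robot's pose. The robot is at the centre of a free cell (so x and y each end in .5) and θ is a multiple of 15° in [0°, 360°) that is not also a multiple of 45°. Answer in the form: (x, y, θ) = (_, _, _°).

The pose lattice has 44·16 = 704 candidates. Test each by forward raycasting.
  (5.5, 4.5, 105°): beam 1 = 1.5529 ≠ 0.5774 ✗
  (3.5, 6.5, 195°): beam 1 = 2.5882 ≠ 0.5774 ✗
  (3.5, 2.5, 210°): beam 1 = 5.0000 ≠ 0.5774 ✗
  (6.5, 4.5, 285°): beam 1 = 1.9319 ≠ 0.5774 ✗
  (5.5, 4.5, 165°): beam 1 = 0.5176 ≠ 0.5774 ✗
  …
  (4.5, 5.5, 210°): r_1=0.5774, r_2=4.0415, r_3=5.1962 — all match ✓
Unique over the lattice → pose = (4.5, 5.5, 210°).

(x, y, θ) = (4.5, 5.5, 210°)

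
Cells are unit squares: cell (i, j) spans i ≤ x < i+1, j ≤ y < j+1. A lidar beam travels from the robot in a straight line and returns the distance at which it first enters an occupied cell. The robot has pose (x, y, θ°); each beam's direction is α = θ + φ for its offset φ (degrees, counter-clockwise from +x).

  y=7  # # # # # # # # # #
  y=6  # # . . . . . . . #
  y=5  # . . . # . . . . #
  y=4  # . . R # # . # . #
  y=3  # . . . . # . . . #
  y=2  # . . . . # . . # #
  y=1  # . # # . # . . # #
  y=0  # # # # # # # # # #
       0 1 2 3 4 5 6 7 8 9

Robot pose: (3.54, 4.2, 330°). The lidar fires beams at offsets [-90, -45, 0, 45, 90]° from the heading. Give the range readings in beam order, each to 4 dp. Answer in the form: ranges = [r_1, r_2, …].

ranges = [2.5403, 3.3129, 1.6859, 0.4762, 0.9200]

beam 1: φ=-90°, α=240°
  d=(-0.5000,-0.8660)  start (3,4)  tX=1.0800 tY=0.2309  stride 1/|dx|=2.0000 1/|dy|=1.1547
    cross y-line → (3,3), t=0.2309
    cross x-line → (2,3), t=1.0800
    cross y-line → (2,2), t=1.3856
    cross y-line → (2,1), t=2.5403 (wall)
  → r_1 = 2.5403
beam 2: φ=-45°, α=285°
  d=(0.2588,-0.9659)  start (3,4)  tX=1.7773 tY=0.2071  stride 1/|dx|=3.8637 1/|dy|=1.0353
    cross y-line → (3,3), t=0.2071
    cross y-line → (3,2), t=1.2423
    cross x-line → (4,2), t=1.7773
    cross y-line → (4,1), t=2.2776
    cross y-line → (4,0), t=3.3129 (wall)
  → r_2 = 3.3129
beam 3: φ=0°, α=330°
  d=(0.8660,-0.5000)  start (3,4)  tX=0.5312 tY=0.4000  stride 1/|dx|=1.1547 1/|dy|=2.0000
    cross y-line → (3,3), t=0.4000
    cross x-line → (4,3), t=0.5312
    cross x-line → (5,3), t=1.6859 (wall)
  → r_3 = 1.6859
beam 4: φ=45°, α=15°
  d=(0.9659,0.2588)  start (3,4)  tX=0.4762 tY=3.0910  stride 1/|dx|=1.0353 1/|dy|=3.8637
    cross x-line → (4,4), t=0.4762 (wall)
  → r_4 = 0.4762
beam 5: φ=90°, α=60°
  d=(0.5000,0.8660)  start (3,4)  tX=0.9200 tY=0.9238  stride 1/|dx|=2.0000 1/|dy|=1.1547
    cross x-line → (4,4), t=0.9200 (wall)
  → r_5 = 0.9200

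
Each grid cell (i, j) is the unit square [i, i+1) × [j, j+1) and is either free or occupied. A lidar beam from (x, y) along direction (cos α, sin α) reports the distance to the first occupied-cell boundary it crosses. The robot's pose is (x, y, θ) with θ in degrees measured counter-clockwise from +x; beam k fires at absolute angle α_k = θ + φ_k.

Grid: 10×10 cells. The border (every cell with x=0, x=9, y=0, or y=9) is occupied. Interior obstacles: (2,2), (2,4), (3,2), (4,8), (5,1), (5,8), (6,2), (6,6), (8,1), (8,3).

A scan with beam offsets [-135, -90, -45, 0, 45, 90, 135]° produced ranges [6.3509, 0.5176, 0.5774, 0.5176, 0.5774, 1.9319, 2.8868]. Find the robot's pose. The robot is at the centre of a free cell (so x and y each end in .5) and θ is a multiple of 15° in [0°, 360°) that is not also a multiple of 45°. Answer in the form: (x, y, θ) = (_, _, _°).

The pose lattice has 54·16 = 864 candidates. Test each by forward raycasting.
  (8.5, 4.5, 285°): beam 1 = 8.6603 ≠ 6.3509 ✗
  (8.5, 6.5, 105°): beam 1 = 0.5774 ≠ 6.3509 ✗
  (3.5, 1.5, 195°): beam 1 = 0.5774 ≠ 6.3509 ✗
  (7.5, 2.5, 150°): beam 1 = 1.5529 ≠ 6.3509 ✗
  …
  (3.5, 8.5, 75°): r_1=6.3509, r_2=0.5176, r_3=0.5774, r_4=0.5176, r_5=0.5774, r_6=1.9319, r_7=2.8868 — all match ✓
Only this pose fits every beam.

(x, y, θ) = (3.5, 8.5, 75°)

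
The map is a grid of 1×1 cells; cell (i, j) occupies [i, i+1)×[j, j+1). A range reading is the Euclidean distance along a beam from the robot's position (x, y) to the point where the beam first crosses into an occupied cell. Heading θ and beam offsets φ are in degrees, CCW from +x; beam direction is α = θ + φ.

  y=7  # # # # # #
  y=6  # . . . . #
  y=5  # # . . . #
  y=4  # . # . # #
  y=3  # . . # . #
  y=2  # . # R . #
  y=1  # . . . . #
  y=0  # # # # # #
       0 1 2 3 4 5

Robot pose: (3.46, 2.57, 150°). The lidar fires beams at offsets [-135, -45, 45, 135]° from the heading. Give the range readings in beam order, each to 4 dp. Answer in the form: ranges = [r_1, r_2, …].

ranges = [1.5943, 0.4452, 0.4762, 1.6254]

beam 1: φ=-135°, α=15°
  direction (0.9659, 0.2588); cell (3,2); t to first gridline: x 0.5590, y 1.6614 (then +1.0353 / +3.8637)
    (4,2) via x @ 0.5590
    (5,2) via x @ 1.5943  # hit
  → r_1 = 1.5943
beam 2: φ=-45°, α=105°
  direction (-0.2588, 0.9659); cell (3,2); t to first gridline: x 1.7773, y 0.4452 (then +3.8637 / +1.0353)
    (3,3) via y @ 0.4452  # hit
  → r_2 = 0.4452
beam 3: φ=45°, α=195°
  direction (-0.9659, -0.2588); cell (3,2); t to first gridline: x 0.4762, y 2.2023 (then +1.0353 / +3.8637)
    (2,2) via x @ 0.4762  # hit
  → r_3 = 0.4762
beam 4: φ=135°, α=285°
  direction (0.2588, -0.9659); cell (3,2); t to first gridline: x 2.0864, y 0.5901 (then +3.8637 / +1.0353)
    (3,1) via y @ 0.5901
    (3,0) via y @ 1.6254  # hit
  → r_4 = 1.6254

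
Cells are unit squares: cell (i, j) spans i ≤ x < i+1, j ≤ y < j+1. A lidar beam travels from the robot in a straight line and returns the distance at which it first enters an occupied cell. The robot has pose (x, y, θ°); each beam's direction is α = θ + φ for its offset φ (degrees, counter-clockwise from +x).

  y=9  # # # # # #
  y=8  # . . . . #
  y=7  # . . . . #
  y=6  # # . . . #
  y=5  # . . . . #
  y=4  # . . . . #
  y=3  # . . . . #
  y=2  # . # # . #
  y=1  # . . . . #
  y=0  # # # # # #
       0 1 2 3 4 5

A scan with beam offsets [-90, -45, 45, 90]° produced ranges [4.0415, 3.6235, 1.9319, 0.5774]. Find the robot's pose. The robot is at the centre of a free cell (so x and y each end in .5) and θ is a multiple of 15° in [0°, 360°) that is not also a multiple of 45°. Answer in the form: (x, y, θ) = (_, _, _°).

(x, y, θ) = (4.5, 6.5, 240°)

Enumerate (i+0.5, j+0.5, θ) over the 29 free cells and 16 admissible headings. For each, cast all 4 beams and compare to the given ranges.
  (4.5, 7.5, 345°): beam 1 = 4.6587 ≠ 4.0415 ✗
  (4.5, 7.5, 60°): beam 1 = 0.5774 ≠ 4.0415 ✗
  (4.5, 6.5, 60°): beam 1 = 0.5774 ≠ 4.0415 ✗
  (3.5, 4.5, 285°): beam 1 = 2.5882 ≠ 4.0415 ✗
  …
  (4.5, 6.5, 240°): r_1=4.0415, r_2=3.6235, r_3=1.9319, r_4=0.5774 — all match ✓
No second candidate reproduces the full scan.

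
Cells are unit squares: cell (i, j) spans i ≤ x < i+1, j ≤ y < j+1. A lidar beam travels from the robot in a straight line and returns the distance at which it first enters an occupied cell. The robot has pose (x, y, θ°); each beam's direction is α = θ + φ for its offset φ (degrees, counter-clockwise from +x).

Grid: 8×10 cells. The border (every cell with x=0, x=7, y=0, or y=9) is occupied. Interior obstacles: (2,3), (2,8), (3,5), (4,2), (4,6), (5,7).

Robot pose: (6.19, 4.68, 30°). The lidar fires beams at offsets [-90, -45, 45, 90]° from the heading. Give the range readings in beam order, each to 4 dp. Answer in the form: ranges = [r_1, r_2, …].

beam 1: φ=-90°, α=300°
  direction (0.5000, -0.8660); cell (6,4); t to first gridline: x 1.6200, y 0.7852 (then +2.0000 / +1.1547)
    (6,3) via y @ 0.7852
    (7,3) via x @ 1.6200  # hit
  → r_1 = 1.6200
beam 2: φ=-45°, α=345°
  direction (0.9659, -0.2588); cell (6,4); t to first gridline: x 0.8386, y 2.6273 (then +1.0353 / +3.8637)
    (7,4) via x @ 0.8386  # hit
  → r_2 = 0.8386
beam 3: φ=45°, α=75°
  direction (0.2588, 0.9659); cell (6,4); t to first gridline: x 3.1296, y 0.3313 (then +3.8637 / +1.0353)
    (6,5) via y @ 0.3313
    (6,6) via y @ 1.3666
    (6,7) via y @ 2.4018
    (7,7) via x @ 3.1296  # hit
  → r_3 = 3.1296
beam 4: φ=90°, α=120°
  direction (-0.5000, 0.8660); cell (6,4); t to first gridline: x 0.3800, y 0.3695 (then +2.0000 / +1.1547)
    (6,5) via y @ 0.3695
    (5,5) via x @ 0.3800
    (5,6) via y @ 1.5242
    (4,6) via x @ 2.3800  # hit
  → r_4 = 2.3800

ranges = [1.6200, 0.8386, 3.1296, 2.3800]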